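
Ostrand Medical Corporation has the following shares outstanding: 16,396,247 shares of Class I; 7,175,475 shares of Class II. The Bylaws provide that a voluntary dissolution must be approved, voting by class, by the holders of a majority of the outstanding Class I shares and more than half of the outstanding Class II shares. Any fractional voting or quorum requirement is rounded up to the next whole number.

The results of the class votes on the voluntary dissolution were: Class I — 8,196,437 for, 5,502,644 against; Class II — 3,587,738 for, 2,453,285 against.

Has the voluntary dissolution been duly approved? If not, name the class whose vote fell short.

Not approved — the Class I shares did not give the required vote.

Class I: a majority of 16396247 is 8198124; 8,198,124 required, 8,196,437 in favor — not approved.
Class II: a majority of 7175475 is 3587738; 3,587,738 required, 3,587,738 in favor — approved.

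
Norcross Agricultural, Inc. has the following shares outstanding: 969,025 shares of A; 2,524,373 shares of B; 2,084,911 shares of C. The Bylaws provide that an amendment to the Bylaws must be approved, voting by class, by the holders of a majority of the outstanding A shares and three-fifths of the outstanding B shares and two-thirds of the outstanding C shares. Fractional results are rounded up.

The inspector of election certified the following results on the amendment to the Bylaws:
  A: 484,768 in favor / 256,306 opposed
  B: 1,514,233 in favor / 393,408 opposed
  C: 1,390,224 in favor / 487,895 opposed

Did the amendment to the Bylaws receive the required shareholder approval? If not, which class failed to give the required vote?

A: a majority of 969025 is 484513; 484,513 required, 484,768 in favor — approved.
B: 3/5 of 2524373 = 1514623.80, rounded up to 1514624; 1,514,624 required, 1,514,233 in favor — not approved.
C: 2/3 of 2084911 = 1389940.67, rounded up to 1389941; 1,389,941 required, 1,390,224 in favor — approved.

Not approved — the B shares did not give the required vote.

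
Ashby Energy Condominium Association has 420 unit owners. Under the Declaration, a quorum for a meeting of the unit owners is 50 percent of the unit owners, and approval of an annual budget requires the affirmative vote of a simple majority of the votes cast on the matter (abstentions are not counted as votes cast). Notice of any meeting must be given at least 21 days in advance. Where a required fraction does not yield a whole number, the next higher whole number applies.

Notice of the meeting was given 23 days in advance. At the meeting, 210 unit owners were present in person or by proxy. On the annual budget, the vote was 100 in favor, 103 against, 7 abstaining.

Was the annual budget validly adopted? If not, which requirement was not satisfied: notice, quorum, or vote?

Notice: 23 days given; 21 required. Satisfied.
Quorum: 50% of 420 = 210; 210 present. Satisfied.
Vote: requires a majority of the votes cast (210 − 7 abstaining = 203); a majority of 203 is 102, so 102 needed; 100 in favor. Not satisfied.

Invalid — vote requirement not satisfied.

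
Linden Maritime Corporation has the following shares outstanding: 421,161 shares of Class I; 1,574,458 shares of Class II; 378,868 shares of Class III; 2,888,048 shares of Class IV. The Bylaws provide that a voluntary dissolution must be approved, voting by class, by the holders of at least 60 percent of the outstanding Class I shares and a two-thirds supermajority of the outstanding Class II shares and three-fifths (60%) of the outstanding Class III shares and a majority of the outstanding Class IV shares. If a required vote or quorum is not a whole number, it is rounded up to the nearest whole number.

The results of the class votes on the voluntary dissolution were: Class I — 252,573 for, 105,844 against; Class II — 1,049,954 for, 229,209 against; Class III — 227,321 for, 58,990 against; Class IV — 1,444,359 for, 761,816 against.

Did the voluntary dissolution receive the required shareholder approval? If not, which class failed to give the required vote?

Not approved — the Class I shares did not give the required vote.

Class I: 3/5 of 421161 = 252696.60, rounded up to 252697; 252,697 required, 252,573 in favor — not approved.
Class II: 2/3 of 1574458 = 1049638.67, rounded up to 1049639; 1,049,639 required, 1,049,954 in favor — approved.
Class III: 3/5 of 378868 = 227320.80, rounded up to 227321; 227,321 required, 227,321 in favor — approved.
Class IV: a majority of 2888048 is 1444025; 1,444,025 required, 1,444,359 in favor — approved.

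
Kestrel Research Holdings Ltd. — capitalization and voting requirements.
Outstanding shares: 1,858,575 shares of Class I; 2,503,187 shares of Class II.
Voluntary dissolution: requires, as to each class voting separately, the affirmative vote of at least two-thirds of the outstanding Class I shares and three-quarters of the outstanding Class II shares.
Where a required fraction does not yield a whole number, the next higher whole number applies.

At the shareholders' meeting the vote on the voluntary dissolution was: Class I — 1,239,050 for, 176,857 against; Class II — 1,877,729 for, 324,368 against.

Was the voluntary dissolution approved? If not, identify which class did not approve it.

Class I: 2/3 of 1858575 = 1239050; 1,239,050 required, 1,239,050 in favor — approved.
Class II: 3/4 of 2503187 = 1877390.25, rounded up to 1877391; 1,877,391 required, 1,877,729 in favor — approved.

Approved — every class gave the required vote.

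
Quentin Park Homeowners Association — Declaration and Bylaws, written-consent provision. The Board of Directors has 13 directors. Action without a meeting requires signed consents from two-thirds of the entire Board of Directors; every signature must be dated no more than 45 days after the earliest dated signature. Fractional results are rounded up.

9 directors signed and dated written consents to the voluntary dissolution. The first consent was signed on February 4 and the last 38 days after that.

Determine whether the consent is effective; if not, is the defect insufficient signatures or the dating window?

Signatures required: two-thirds of 13 — 2/3 of 13 = 8.67, rounded up to 9, so 9 needed; 9 signed. Sufficient.
Dating window: the latest signature is 38 days after the earliest; the limit is 45 days. Within the window.

Effective — both the signature and dating-window requirements are satisfied.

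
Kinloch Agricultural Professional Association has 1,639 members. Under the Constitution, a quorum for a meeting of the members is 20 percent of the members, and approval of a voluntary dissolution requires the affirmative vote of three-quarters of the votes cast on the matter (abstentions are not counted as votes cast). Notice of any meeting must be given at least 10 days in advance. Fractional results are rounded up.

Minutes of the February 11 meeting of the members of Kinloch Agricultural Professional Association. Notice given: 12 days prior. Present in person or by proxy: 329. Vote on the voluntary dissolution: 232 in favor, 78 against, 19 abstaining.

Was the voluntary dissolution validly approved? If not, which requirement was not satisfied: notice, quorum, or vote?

Invalid — vote requirement not satisfied.

Notice: 12 days given; 10 required. Satisfied.
Quorum: 20% of 1,639 = 327.80, rounded up to 328; 329 present. Satisfied.
Vote: requires three-fourths of the votes cast (329 − 19 abstaining = 310); 3/4 of 310 = 232.50, rounded up to 233, so 233 needed; 232 in favor. Not satisfied.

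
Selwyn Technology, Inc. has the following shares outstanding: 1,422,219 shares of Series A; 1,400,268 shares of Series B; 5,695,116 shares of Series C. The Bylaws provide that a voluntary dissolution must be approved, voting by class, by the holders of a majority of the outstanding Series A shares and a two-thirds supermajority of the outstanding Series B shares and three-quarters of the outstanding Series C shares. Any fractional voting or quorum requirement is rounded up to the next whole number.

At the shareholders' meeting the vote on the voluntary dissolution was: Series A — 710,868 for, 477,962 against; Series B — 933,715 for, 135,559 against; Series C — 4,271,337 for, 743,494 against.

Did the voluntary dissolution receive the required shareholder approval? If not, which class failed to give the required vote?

Not approved — the Series A shares did not give the required vote.

Series A: a majority of 1422219 is 711110; 711,110 required, 710,868 in favor — not approved.
Series B: 2/3 of 1400268 = 933512; 933,512 required, 933,715 in favor — approved.
Series C: 3/4 of 5695116 = 4271337; 4,271,337 required, 4,271,337 in favor — approved.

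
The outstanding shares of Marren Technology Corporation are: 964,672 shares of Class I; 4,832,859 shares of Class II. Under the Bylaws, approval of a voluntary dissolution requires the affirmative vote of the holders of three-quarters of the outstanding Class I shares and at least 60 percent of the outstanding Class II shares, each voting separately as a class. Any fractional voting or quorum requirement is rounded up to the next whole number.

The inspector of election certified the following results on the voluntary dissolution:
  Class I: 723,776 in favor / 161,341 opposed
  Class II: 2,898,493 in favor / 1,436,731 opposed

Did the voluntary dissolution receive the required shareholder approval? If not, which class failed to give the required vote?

Class I: 3/4 of 964672 = 723504; 723,504 required, 723,776 in favor — approved.
Class II: 3/5 of 4832859 = 2899715.40, rounded up to 2899716; 2,899,716 required, 2,898,493 in favor — not approved.

Not approved — the Class II shares did not give the required vote.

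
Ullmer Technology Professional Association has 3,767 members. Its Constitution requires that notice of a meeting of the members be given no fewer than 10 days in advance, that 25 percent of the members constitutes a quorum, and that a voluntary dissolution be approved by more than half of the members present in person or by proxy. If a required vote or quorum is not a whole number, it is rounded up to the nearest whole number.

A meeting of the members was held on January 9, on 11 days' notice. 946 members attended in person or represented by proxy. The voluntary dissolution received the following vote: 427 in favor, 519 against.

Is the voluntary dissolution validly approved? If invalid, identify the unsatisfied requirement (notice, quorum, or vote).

Notice: 11 days given; 10 required. Satisfied.
Quorum: 25% of 3,767 = 941.75, rounded up to 942; 946 present. Satisfied.
Vote: requires a majority of those present (946); a majority of 946 is 474, so 474 needed; 427 in favor. Not satisfied.

Invalid — vote requirement not satisfied.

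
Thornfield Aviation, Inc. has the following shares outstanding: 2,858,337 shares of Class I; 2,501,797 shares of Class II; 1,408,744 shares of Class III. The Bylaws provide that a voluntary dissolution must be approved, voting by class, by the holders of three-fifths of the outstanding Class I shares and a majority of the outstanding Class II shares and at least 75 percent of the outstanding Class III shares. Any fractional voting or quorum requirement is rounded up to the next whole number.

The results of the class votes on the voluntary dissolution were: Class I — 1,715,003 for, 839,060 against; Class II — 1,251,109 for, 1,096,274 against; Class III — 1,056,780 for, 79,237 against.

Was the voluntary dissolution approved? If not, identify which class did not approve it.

Approved — every class gave the required vote.

Class I: 3/5 of 2858337 = 1715002.20, rounded up to 1715003; 1,715,003 required, 1,715,003 in favor — approved.
Class II: a majority of 2501797 is 1250899; 1,250,899 required, 1,251,109 in favor — approved.
Class III: 3/4 of 1408744 = 1056558; 1,056,558 required, 1,056,780 in favor — approved.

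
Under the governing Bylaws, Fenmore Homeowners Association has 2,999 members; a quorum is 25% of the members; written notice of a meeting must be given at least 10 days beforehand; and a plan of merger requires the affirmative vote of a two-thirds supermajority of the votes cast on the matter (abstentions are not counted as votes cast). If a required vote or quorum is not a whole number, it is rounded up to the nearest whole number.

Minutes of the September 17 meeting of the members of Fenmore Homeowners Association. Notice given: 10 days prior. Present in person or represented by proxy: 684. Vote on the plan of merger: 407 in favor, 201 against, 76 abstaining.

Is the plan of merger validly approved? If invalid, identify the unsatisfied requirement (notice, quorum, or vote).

Notice: 10 days given; 10 required. Satisfied.
Quorum: 25% of 2,999 = 749.75, rounded up to 750; 684 present. Not satisfied.
Vote: requires two-thirds of the votes cast (684 − 76 abstaining = 608); 2/3 of 608 = 405.33, rounded up to 406, so 406 needed; 407 in favor. Satisfied.

Invalid — quorum requirement not satisfied.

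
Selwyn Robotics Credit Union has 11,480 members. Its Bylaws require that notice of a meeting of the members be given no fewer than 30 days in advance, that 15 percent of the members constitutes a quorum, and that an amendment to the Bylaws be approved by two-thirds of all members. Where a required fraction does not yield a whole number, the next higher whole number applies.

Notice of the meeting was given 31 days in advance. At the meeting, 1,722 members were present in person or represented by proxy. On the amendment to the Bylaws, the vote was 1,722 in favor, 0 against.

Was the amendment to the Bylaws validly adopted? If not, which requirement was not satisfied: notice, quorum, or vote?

Invalid — vote requirement not satisfied.

Notice: 31 days given; 30 required. Satisfied.
Quorum: 15% of 11,480 = 1,722; 1,722 present. Satisfied.
Vote: requires two-thirds of all members (11,480); 2/3 of 11480 = 7653.33, rounded up to 7654, so 7,654 needed; 1,722 in favor. Not satisfied.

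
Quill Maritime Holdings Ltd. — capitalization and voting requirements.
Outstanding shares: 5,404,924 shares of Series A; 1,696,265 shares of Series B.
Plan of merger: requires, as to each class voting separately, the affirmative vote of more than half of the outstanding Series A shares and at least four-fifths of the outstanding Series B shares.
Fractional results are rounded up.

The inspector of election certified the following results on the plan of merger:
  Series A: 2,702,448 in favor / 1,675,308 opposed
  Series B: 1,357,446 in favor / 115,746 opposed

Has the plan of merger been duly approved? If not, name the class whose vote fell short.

Series A: a majority of 5404924 is 2702463; 2,702,463 required, 2,702,448 in favor — not approved.
Series B: 4/5 of 1696265 = 1357012; 1,357,012 required, 1,357,446 in favor — approved.

Not approved — the Series A shares did not give the required vote.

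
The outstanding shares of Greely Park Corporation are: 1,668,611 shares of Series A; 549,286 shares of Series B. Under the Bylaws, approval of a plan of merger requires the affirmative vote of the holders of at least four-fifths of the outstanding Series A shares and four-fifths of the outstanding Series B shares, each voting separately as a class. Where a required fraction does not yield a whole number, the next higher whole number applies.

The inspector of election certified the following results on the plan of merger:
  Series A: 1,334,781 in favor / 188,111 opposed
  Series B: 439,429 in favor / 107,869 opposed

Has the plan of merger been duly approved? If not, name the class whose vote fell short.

Not approved — the Series A shares did not give the required vote.

Series A: 4/5 of 1668611 = 1334888.80, rounded up to 1334889; 1,334,889 required, 1,334,781 in favor — not approved.
Series B: 4/5 of 549286 = 439428.80, rounded up to 439429; 439,429 required, 439,429 in favor — approved.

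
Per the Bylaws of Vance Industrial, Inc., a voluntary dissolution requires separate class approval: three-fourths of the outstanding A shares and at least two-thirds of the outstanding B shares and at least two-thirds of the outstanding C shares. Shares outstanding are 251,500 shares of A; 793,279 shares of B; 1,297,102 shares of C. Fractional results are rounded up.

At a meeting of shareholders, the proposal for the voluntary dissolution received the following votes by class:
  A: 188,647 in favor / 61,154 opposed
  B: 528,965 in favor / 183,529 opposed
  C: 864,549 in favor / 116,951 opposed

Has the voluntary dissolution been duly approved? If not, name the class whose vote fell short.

Not approved — the C shares did not give the required vote.

A: 3/4 of 251500 = 188625; 188,625 required, 188,647 in favor — approved.
B: 2/3 of 793279 = 528852.67, rounded up to 528853; 528,853 required, 528,965 in favor — approved.
C: 2/3 of 1297102 = 864734.67, rounded up to 864735; 864,735 required, 864,549 in favor — not approved.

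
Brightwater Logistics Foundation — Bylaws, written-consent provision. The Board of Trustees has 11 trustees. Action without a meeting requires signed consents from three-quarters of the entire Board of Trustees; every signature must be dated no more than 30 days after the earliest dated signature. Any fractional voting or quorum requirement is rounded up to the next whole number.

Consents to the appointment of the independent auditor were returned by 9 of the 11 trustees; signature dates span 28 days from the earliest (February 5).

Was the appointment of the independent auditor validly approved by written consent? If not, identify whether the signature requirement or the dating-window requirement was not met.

Signatures required: three-quarters of 11 — 3/4 of 11 = 8.25, rounded up to 9, so 9 needed; 9 signed. Sufficient.
Dating window: the latest signature is 28 days after the earliest; the limit is 30 days. Within the window.

Effective — both the signature and dating-window requirements are satisfied.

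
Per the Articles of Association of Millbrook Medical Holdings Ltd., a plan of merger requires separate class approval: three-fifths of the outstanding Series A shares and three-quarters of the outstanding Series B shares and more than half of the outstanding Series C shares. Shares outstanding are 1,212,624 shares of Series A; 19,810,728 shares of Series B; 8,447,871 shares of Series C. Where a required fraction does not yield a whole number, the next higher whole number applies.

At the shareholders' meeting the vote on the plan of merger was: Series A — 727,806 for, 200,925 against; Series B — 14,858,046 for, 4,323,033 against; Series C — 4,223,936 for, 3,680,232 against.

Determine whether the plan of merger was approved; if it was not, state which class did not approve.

Series A: 3/5 of 1212624 = 727574.40, rounded up to 727575; 727,575 required, 727,806 in favor — approved.
Series B: 3/4 of 19810728 = 14858046; 14,858,046 required, 14,858,046 in favor — approved.
Series C: a majority of 8447871 is 4223936; 4,223,936 required, 4,223,936 in favor — approved.

Approved — every class gave the required vote.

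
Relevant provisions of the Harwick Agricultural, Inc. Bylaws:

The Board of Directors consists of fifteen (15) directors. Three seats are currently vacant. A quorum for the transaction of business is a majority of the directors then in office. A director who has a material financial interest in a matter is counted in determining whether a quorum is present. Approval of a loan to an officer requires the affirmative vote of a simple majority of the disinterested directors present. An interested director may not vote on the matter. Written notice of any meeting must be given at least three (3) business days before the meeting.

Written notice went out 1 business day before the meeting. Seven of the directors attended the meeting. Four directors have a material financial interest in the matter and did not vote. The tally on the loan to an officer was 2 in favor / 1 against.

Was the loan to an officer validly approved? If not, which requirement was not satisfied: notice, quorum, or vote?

Notice: 1 business day given; 3 required (1 < 3). Not satisfied.
Quorum: 7 present (interested directors count toward quorum); quorum is 7. Satisfied.
Vote: the loan to an officer requires a majority of the disinterested directors present (7 − 4 = 3). A majority of 3 is 2, so 2 affirmative votes are needed; 2 voted in favor. Satisfied.

Invalid — notice requirement not satisfied.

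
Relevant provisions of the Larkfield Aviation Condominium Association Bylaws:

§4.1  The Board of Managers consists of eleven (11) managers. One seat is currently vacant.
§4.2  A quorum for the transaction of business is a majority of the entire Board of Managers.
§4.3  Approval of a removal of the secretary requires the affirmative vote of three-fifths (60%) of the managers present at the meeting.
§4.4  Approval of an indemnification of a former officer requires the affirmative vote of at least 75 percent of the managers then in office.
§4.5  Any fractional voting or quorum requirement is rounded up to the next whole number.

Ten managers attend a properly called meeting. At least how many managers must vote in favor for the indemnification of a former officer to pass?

8

The indemnification of a former officer requires three-fourths of the managers then in office (10).
3/4 of 10 = 7.50, rounded up to 8.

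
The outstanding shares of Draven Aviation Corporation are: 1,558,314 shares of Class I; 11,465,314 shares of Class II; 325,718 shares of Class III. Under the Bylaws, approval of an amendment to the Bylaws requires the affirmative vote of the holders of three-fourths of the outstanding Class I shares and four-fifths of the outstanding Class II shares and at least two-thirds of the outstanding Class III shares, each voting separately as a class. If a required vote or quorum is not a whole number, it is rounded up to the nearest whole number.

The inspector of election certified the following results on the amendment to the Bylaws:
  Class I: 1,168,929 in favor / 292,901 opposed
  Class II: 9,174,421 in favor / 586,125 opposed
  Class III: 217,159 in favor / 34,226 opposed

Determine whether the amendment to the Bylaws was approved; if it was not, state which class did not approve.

Approved — every class gave the required vote.

Class I: 3/4 of 1558314 = 1168735.50, rounded up to 1168736; 1,168,736 required, 1,168,929 in favor — approved.
Class II: 4/5 of 11465314 = 9172251.20, rounded up to 9172252; 9,172,252 required, 9,174,421 in favor — approved.
Class III: 2/3 of 325718 = 217145.33, rounded up to 217146; 217,146 required, 217,159 in favor — approved.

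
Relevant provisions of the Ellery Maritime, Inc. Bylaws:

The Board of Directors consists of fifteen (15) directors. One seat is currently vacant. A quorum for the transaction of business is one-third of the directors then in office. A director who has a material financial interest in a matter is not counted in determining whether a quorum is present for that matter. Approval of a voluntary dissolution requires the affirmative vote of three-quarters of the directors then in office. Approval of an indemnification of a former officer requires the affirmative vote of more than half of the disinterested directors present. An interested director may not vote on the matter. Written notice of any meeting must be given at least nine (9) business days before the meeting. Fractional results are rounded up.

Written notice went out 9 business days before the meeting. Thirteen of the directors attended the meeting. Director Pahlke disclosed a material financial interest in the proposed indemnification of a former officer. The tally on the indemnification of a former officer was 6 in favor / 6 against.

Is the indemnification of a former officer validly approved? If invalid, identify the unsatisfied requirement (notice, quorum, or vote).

Invalid — vote requirement not satisfied.

Notice: 9 business days given; 9 required (9 ≥ 9). Satisfied.
Quorum: 13 present, but the 1 interested director does not count, leaving 12. Quorum is 5. Satisfied.
Vote: the indemnification of a former officer requires a majority of the disinterested directors present (13 − 1 = 12). A majority of 12 is 7, so 7 affirmative votes are needed; 6 voted in favor. Not satisfied.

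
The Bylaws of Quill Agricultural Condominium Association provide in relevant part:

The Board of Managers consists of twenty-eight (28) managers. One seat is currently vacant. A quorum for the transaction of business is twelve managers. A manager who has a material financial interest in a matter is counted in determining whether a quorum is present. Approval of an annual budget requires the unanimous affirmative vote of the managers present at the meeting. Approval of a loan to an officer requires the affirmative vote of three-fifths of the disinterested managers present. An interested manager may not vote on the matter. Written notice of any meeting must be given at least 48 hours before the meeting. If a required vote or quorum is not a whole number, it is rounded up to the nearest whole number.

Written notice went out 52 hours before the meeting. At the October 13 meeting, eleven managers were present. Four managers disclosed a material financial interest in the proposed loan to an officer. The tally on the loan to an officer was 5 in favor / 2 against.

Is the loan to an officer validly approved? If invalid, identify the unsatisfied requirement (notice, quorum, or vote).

Notice: 52 hours given; 48 required (52 ≥ 48). Satisfied.
Quorum: 11 present (interested managers count toward quorum); quorum is 12. Not satisfied.
Vote: the loan to an officer requires three-fifths of the disinterested managers present (11 − 4 = 7). 3/5 of 7 = 4.20, rounded up to 5, so 5 affirmative votes are needed; 5 voted in favor. Satisfied. (Moot — without a quorum no business can be validly transacted.)

Invalid — quorum requirement not satisfied.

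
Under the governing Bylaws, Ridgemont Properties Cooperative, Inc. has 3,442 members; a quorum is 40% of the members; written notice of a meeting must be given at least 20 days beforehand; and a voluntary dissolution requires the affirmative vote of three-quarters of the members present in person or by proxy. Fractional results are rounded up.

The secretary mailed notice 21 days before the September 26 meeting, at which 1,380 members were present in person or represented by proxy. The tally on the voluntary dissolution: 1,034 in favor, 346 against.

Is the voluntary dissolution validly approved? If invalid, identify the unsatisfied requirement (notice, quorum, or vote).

Notice: 21 days given; 20 required. Satisfied.
Quorum: 40% of 3,442 = 1,376.80, rounded up to 1,377; 1,380 present. Satisfied.
Vote: requires three-fourths of those present (1,380); 3/4 of 1380 = 1035, so 1,035 needed; 1,034 in favor. Not satisfied.

Invalid — vote requirement not satisfied.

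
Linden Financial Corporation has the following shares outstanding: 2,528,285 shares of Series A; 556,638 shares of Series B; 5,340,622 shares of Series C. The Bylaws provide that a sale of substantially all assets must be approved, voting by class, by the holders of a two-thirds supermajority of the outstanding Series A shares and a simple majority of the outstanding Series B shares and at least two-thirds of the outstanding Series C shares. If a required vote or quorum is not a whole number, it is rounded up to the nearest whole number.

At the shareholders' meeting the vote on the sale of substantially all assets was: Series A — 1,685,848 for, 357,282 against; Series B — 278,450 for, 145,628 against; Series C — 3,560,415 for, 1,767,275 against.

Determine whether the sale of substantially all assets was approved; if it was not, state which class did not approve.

Series A: 2/3 of 2528285 = 1685523.33, rounded up to 1685524; 1,685,524 required, 1,685,848 in favor — approved.
Series B: a majority of 556638 is 278320; 278,320 required, 278,450 in favor — approved.
Series C: 2/3 of 5340622 = 3560414.67, rounded up to 3560415; 3,560,415 required, 3,560,415 in favor — approved.

Approved — every class gave the required vote.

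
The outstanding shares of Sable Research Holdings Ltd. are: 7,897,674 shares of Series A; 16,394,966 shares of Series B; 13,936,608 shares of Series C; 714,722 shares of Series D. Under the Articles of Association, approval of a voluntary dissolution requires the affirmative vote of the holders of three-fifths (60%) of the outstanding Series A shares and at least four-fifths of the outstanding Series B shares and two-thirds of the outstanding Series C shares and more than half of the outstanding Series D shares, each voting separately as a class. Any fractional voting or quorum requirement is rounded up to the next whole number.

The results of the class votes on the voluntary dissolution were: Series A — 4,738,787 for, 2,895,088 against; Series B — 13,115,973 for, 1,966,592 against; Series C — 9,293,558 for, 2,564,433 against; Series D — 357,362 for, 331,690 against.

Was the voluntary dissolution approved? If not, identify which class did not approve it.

Series A: 3/5 of 7897674 = 4738604.40, rounded up to 4738605; 4,738,605 required, 4,738,787 in favor — approved.
Series B: 4/5 of 16394966 = 13115972.80, rounded up to 13115973; 13,115,973 required, 13,115,973 in favor — approved.
Series C: 2/3 of 13936608 = 9291072; 9,291,072 required, 9,293,558 in favor — approved.
Series D: a majority of 714722 is 357362; 357,362 required, 357,362 in favor — approved.

Approved — every class gave the required vote.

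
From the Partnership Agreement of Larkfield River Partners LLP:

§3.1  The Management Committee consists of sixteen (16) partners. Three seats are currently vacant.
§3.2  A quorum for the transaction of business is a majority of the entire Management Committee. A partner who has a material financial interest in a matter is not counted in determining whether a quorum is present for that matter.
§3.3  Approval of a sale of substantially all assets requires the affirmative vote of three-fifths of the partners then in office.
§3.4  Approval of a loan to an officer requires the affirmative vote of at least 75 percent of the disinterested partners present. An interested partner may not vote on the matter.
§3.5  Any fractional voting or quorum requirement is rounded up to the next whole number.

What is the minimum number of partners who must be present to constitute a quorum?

9

A majority of 16 is 9.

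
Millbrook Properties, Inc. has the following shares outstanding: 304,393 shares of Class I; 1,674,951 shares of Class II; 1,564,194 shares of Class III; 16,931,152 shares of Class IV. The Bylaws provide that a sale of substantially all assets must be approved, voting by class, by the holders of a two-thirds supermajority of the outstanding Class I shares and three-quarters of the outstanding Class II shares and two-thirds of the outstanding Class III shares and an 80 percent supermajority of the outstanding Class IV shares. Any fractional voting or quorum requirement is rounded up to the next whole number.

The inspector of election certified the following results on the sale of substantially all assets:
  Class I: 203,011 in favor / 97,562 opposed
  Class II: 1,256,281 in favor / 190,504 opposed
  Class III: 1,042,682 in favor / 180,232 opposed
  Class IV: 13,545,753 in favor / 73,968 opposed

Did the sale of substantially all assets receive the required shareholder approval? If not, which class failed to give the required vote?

Class I: 2/3 of 304393 = 202928.67, rounded up to 202929; 202,929 required, 203,011 in favor — approved.
Class II: 3/4 of 1674951 = 1256213.25, rounded up to 1256214; 1,256,214 required, 1,256,281 in favor — approved.
Class III: 2/3 of 1564194 = 1042796; 1,042,796 required, 1,042,682 in favor — not approved.
Class IV: 4/5 of 16931152 = 13544921.60, rounded up to 13544922; 13,544,922 required, 13,545,753 in favor — approved.

Not approved — the Class III shares did not give the required vote.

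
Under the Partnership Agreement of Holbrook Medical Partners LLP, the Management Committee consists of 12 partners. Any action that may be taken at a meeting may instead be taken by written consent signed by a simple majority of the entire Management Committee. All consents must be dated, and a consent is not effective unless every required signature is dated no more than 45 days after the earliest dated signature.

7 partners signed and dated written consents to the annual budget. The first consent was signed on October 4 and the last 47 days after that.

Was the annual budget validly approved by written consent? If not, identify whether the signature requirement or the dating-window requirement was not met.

Not effective — dating-window requirement not satisfied.

Signatures required: a simple majority of 12 — a majority of 12 is 7, so 7 needed; 7 signed. Sufficient.
Dating window: the latest signature is 47 days after the earliest; the limit is 45 days. Outside the window.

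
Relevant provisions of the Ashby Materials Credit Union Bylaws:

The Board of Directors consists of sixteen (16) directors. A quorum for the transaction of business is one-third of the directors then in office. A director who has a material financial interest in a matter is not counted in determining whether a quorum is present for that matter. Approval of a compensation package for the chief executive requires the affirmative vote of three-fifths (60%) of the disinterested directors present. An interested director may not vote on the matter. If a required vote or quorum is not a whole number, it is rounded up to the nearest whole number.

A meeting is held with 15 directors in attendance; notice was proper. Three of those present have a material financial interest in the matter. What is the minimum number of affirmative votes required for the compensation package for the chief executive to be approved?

8

The compensation package for the chief executive requires three-fifths of the disinterested directors present (15 − 3 = 12).
3/5 of 12 = 7.20, rounded up to 8.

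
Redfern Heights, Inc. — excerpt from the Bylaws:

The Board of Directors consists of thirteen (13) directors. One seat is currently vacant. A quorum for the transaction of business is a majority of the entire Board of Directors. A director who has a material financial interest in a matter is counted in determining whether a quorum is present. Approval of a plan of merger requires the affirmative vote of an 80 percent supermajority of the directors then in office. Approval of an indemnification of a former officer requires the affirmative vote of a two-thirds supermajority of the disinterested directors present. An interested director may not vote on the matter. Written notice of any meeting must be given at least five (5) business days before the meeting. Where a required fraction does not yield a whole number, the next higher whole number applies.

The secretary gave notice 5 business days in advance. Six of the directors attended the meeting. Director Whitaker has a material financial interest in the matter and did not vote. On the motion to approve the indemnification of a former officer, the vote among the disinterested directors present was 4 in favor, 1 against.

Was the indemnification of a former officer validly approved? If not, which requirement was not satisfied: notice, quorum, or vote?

Invalid — quorum requirement not satisfied.

Notice: 5 business days given; 5 required (5 ≥ 5). Satisfied.
Quorum: 6 present (interested directors count toward quorum); quorum is 7. Not satisfied.
Vote: the indemnification of a former officer requires two-thirds of the disinterested directors present (6 − 1 = 5). 2/3 of 5 = 3.33, rounded up to 4, so 4 affirmative votes are needed; 4 voted in favor. Satisfied. (Moot — without a quorum no business can be validly transacted.)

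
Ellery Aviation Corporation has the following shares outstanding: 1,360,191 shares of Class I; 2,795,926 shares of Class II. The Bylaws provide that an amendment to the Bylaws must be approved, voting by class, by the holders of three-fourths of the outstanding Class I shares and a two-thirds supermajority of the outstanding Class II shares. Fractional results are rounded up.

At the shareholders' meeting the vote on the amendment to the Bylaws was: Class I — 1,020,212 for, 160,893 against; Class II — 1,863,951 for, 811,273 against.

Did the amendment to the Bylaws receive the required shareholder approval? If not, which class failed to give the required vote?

Class I: 3/4 of 1360191 = 1020143.25, rounded up to 1020144; 1,020,144 required, 1,020,212 in favor — approved.
Class II: 2/3 of 2795926 = 1863950.67, rounded up to 1863951; 1,863,951 required, 1,863,951 in favor — approved.

Approved — every class gave the required vote.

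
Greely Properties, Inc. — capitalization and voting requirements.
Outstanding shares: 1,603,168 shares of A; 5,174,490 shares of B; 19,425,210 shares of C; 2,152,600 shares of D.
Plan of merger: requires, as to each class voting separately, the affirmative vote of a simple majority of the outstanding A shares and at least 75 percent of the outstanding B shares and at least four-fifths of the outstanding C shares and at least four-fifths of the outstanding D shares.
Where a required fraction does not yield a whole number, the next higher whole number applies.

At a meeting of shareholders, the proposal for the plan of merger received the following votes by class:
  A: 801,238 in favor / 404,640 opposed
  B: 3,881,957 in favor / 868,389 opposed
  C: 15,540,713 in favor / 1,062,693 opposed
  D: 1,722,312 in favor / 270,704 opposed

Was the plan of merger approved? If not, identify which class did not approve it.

A: a majority of 1603168 is 801585; 801,585 required, 801,238 in favor — not approved.
B: 3/4 of 5174490 = 3880867.50, rounded up to 3880868; 3,880,868 required, 3,881,957 in favor — approved.
C: 4/5 of 19425210 = 15540168; 15,540,168 required, 15,540,713 in favor — approved.
D: 4/5 of 2152600 = 1722080; 1,722,080 required, 1,722,312 in favor — approved.

Not approved — the A shares did not give the required vote.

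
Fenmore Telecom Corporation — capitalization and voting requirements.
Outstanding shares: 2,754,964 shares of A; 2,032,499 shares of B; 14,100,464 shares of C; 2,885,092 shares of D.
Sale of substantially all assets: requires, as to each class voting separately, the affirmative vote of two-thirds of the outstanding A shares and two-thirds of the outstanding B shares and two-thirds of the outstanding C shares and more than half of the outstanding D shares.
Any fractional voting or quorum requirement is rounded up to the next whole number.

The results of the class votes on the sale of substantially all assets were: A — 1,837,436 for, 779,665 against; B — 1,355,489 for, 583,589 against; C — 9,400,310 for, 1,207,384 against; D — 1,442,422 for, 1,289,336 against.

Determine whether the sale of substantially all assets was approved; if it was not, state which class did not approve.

Not approved — the D shares did not give the required vote.

A: 2/3 of 2754964 = 1836642.67, rounded up to 1836643; 1,836,643 required, 1,837,436 in favor — approved.
B: 2/3 of 2032499 = 1354999.33, rounded up to 1355000; 1,355,000 required, 1,355,489 in favor — approved.
C: 2/3 of 14100464 = 9400309.33, rounded up to 9400310; 9,400,310 required, 9,400,310 in favor — approved.
D: a majority of 2885092 is 1442547; 1,442,547 required, 1,442,422 in favor — not approved.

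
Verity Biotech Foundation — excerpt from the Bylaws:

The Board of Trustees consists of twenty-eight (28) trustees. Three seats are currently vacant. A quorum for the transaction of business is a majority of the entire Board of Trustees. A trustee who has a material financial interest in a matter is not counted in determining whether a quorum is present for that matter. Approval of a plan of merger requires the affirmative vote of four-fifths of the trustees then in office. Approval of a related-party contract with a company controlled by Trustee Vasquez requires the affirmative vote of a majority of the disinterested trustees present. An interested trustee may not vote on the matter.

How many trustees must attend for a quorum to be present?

15

A majority of 28 is 15.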